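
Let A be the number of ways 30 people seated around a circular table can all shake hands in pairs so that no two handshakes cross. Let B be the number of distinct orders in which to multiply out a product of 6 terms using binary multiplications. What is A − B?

9694803

With 30 = 2·15 people, non-crossing handshake pairings are non-crossing perfect matchings on a circle, counted by C_15. So A = C_15 = 9694845.
Parenthesizations of m factors correspond to full binary trees with m leaves, counted by C_{m−1}; m = 6 gives C_5. So B = C_5 = 42.
A − B = 9694845 − 42 = 9694803.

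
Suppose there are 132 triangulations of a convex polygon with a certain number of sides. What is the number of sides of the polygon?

8

Triangulations of a convex m-gon are counted by C_{m−2}. The Catalan number equal to 132 is C_6.
So m − 2 = 6, giving m = 8 sides.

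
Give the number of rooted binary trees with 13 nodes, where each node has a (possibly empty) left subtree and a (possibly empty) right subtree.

742900

There are C_n binary search tree shapes on n keys; with n = 13 that is C_13.
C_13 = C_12 · 2(2·12+1)/(12+2) = 208012 · 50/14 = 742900.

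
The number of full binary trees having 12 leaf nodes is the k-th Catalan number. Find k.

A full binary tree with L leaves has L−1 internal nodes and is counted by C_{L−1}; L = 12 gives C_11.

11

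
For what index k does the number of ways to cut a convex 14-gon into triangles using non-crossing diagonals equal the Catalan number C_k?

A convex 14-gon is triangulated into 12 triangles, and the number of such triangulations is the Catalan number C_{14−2} = C_12.

12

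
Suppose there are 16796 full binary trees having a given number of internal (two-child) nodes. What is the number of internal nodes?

10

Full binary trees with n internal nodes are counted by C_n. Since C_10 = 16796, the index is 10.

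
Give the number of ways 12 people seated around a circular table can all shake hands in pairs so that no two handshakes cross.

132

Non-crossing handshake pairings of 2n people are counted by C_n; 12 people gives n = 6.
C_6 = C(12,6)/7 = 924/7 = 132.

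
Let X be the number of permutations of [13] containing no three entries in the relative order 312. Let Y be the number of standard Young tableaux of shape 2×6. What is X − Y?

For any fixed pattern of length 3, the pattern-avoiding permutations of [13] number C_13. So X = C_13 = 742900.
By the hook-length formula (or a Dyck-path bijection), SYT of shape 2×6 number C_6. So Y = C_6 = 132.
X − Y = 742900 − 132 = 742768.

742768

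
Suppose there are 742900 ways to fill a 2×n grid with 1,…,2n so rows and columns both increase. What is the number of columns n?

13

Standard Young tableaux of shape 2×n are counted by C_n. Since C_13 = 742900, the index is 13.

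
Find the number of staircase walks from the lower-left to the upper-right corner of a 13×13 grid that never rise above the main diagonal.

Sub-diagonal monotone paths from (0,0) to (13,13) biject with Dyck paths of semilength 13, giving C_13.
C_13 = C(26,13)/14 = 10400600/14 = 742900.

742900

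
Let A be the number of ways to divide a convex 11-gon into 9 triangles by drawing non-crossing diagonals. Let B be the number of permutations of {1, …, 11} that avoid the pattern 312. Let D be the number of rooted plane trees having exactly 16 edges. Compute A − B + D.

A convex 11-gon is triangulated into 9 triangles, and the number of such triangulations is the Catalan number C_{11−2} = C_9. So A = C_9 = 4862.
Permutations of [n] avoiding any single length-3 pattern are counted by C_n; here n = 11. So B = C_11 = 58786.
A rooted plane tree with 16 edges has 17 nodes, and the count is C_16. So D = C_16 = 35357670.
A − B + D = 4862 − 58786 + 35357670 = 35303746.

35303746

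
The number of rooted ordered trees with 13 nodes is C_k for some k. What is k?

Rooted ordered (plane) trees on m nodes have m−1 edges and are counted by C_{m−1}; m = 13 gives C_12.

12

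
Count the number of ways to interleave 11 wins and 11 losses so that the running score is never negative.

58786

Reading a vote for the leader as '(' and for the other as ')' turns such a sequence into a balanced string of 11 pairs, so the count is C_11.
C_11 = C(22,11)/12 = 705432/12 = 58786.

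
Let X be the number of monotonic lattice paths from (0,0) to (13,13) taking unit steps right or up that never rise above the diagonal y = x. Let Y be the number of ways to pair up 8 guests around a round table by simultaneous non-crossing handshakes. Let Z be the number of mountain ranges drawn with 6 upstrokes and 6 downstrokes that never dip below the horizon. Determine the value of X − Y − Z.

742754

Sub-diagonal monotone paths from (0,0) to (13,13) biject with Dyck paths of semilength 13, giving C_13. So X = C_13 = 742900.
With 8 = 2·4 people, non-crossing handshake pairings are non-crossing perfect matchings on a circle, counted by C_4. So Y = C_4 = 14.
A Dyck path with 6 up-steps and 6 down-steps has semilength 6, so there are C_6 of them. So Z = C_6 = 132.
X − Y − Z = 742900 − 14 − 132 = 742754.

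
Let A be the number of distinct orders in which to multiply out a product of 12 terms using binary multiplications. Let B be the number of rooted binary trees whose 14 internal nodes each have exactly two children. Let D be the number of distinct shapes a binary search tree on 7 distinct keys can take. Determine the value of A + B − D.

Parenthesizations of m factors correspond to full binary trees with m leaves, counted by C_{m−1}; m = 12 gives C_11. So A = C_11 = 58786.
The number of full binary trees on 14 internal nodes is the Catalan number C_14. So B = C_14 = 2674440.
There are C_n binary search tree shapes on n keys; with n = 7 that is C_7. So D = C_7 = 429.
A + B − D = 58786 + 2674440 − 429 = 2732797.

2732797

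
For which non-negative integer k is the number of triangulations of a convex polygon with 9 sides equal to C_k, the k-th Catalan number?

A convex 9-gon is triangulated into 7 triangles, and the number of such triangulations is the Catalan number C_{9−2} = C_7.

7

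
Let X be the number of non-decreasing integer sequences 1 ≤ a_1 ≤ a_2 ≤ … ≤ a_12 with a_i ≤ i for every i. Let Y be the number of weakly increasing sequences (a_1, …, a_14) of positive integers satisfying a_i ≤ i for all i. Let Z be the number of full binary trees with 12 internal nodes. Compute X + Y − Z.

Weakly increasing sequences with a_i ≤ i biject with Dyck paths of semilength 12, so there are C_12. So X = C_12 = 208012.
Weakly increasing sequences with a_i ≤ i biject with Dyck paths of semilength 14, so there are C_14. So Y = C_14 = 2674440.
The number of full binary trees on 12 internal nodes is the Catalan number C_12. So Z = C_12 = 208012.
X + Y − Z = 208012 + 2674440 − 208012 = 2674440.

2674440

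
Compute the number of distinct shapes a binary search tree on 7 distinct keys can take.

There are C_n binary search tree shapes on n keys; with n = 7 that is C_7.
C_7 = C(14,7)/8 = 3432/8 = 429.

429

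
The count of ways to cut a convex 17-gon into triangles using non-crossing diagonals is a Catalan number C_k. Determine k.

The number of triangulations of a 17-gon is the Catalan number C_15 (index = sides − 2).

15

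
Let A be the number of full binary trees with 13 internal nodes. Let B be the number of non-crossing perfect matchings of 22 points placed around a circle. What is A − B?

Full binary trees with n internal nodes are counted by C_n; here n = 13. So A = C_13 = 742900.
Pairing 22 circle points by 11 non-crossing chords gives C_11 matchings. So B = C_11 = 58786.
A − B = 742900 − 58786 = 684114.

684114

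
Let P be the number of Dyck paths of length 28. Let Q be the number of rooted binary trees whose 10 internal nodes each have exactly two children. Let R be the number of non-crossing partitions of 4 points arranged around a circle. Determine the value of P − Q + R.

Dyck paths of semilength n (length 2n) are counted by C_n; here n = 14. So P = C_14 = 2674440.
The number of full binary trees on 10 internal nodes is the Catalan number C_10. So Q = C_10 = 16796.
Non-crossing partitions of an n-element set are counted by C_n; here n = 4. So R = C_4 = 14.
P − Q + R = 2674440 − 16796 + 14 = 2657658.

2657658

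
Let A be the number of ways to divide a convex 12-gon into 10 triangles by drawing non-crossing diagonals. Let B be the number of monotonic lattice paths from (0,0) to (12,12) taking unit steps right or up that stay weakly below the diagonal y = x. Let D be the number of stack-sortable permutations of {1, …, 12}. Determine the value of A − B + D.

16796

A convex 12-gon is triangulated into 10 triangles, and the number of such triangulations is the Catalan number C_{12−2} = C_10. So A = C_10 = 16796.
Monotone paths in an n×n grid that stay weakly below the diagonal are counted by C_n; here n = 12. So B = C_12 = 208012.
Stack-sortable permutations are exactly the 231-avoiding ones, counted by C_n; here n = 12. So D = C_12 = 208012.
A − B + D = 16796 − 208012 + 208012 = 16796.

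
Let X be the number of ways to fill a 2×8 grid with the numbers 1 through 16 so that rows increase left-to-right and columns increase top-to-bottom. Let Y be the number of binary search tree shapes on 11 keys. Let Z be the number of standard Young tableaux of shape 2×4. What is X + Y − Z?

Standard Young tableaux of shape 2×n are counted by C_n; here n = 8. So X = C_8 = 1430.
Binary trees (left/right distinguished) on n nodes are counted by C_n; here n = 11. So Y = C_11 = 58786.
By the hook-length formula (or a Dyck-path bijection), SYT of shape 2×4 number C_4. So Z = C_4 = 14.
X + Y − Z = 1430 + 58786 − 14 = 60202.

60202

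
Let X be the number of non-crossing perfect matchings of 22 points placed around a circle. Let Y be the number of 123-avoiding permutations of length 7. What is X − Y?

58357

Pairing 22 circle points by 11 non-crossing chords gives C_11 matchings. So X = C_11 = 58786.
For any fixed pattern of length 3, the pattern-avoiding permutations of [7] number C_7. So Y = C_7 = 429.
X − Y = 58786 − 429 = 58357.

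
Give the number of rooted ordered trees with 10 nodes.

A rooted plane tree on 10 nodes has 9 edges, and such trees are counted by C_9.
C_9 = C(18,9)/10 = 48620/10 = 4862.

4862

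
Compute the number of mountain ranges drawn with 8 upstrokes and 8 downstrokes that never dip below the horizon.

1430

Paths of 8 up- and 8 down-steps that never dip below the axis are Dyck paths; their count is C_8.
C_8 = 1430.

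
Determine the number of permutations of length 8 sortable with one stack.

Stack-sortable permutations are exactly the 231-avoiding ones, counted by C_n; here n = 8.
C_8 = 1430.

1430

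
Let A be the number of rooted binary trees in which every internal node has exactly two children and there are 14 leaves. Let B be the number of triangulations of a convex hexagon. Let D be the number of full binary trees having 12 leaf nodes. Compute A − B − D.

Full binary trees with 14 leaves have 14−1 = 13 internal nodes, so there are C_13 of them. So A = C_13 = 742900.
A convex 6-gon is triangulated into 4 triangles, and the number of such triangulations is the Catalan number C_{6−2} = C_4. So B = C_4 = 14.
A full binary tree with L leaves has L−1 internal nodes and is counted by C_{L−1}; L = 12 gives C_11. So D = C_11 = 58786.
A − B − D = 742900 − 14 − 58786 = 684100.

684100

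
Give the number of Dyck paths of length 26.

A Dyck path with 13 up-steps and 13 down-steps has semilength 13, so there are C_13 of them.
C_13 = C(26,13)/14 = 10400600/14 = 742900.

742900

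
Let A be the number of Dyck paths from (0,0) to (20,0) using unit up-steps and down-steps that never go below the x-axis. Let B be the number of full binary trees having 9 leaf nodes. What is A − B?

A Dyck path with 10 up-steps and 10 down-steps has semilength 10, so there are C_10 of them. So A = C_10 = 16796.
Full binary trees with 9 leaves have 9−1 = 8 internal nodes, so there are C_8 of them. So B = C_8 = 1430.
A − B = 16796 − 1430 = 15366.

15366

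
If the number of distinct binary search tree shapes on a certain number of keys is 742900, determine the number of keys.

13

Binary search tree shapes on n keys are counted by C_n; 742900 = C_13.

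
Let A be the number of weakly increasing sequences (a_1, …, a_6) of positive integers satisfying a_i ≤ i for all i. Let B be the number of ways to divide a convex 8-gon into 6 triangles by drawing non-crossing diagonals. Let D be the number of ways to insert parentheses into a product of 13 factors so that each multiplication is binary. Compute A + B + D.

208276

Weakly increasing sequences with a_i ≤ i biject with Dyck paths of semilength 6, so there are C_6. So A = C_6 = 132.
Triangulations of a convex m-gon are counted by C_{m−2}; with m = 8 this is C_6. So B = C_6 = 132.
Parenthesizations of m factors correspond to full binary trees with m leaves, counted by C_{m−1}; m = 13 gives C_12. So D = C_12 = 208012.
A + B + D = 132 + 132 + 208012 = 208276.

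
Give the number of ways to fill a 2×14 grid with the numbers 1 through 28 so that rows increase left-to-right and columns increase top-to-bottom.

2674440

Standard Young tableaux of shape 2×n are counted by C_n; here n = 14.
C_14 = C_13 · 2(2·13+1)/(13+2) = 742900 · 54/15 = 2674440.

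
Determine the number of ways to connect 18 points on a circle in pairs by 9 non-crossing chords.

4862

Pairing 18 circle points by 9 non-crossing chords gives C_9 matchings.
C_9 = C_8 · 2(2·8+1)/(8+2) = 1430 · 34/10 = 4862.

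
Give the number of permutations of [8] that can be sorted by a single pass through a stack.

Stack-sortable permutations are exactly the 231-avoiding ones, counted by C_n; here n = 8.
C_8 = C_7 · 2(2·7+1)/(7+2) = 429 · 30/9 = 1430.

1430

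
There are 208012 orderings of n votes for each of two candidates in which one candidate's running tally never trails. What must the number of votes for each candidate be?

12

Such ballot sequences with n votes each are counted by C_n. The Catalan number equal to 208012 is C_12.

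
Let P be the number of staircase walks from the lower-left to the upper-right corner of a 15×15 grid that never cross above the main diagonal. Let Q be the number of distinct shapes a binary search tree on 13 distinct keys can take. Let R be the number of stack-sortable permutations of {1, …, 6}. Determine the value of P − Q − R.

8951813

Sub-diagonal monotone paths from (0,0) to (15,15) biject with Dyck paths of semilength 15, giving C_15. So P = C_15 = 9694845.
Binary trees (left/right distinguished) on n nodes are counted by C_n; here n = 13. So Q = C_13 = 742900.
By Knuth's characterisation, the stack-sortable permutations of length 6 are the 231-avoiders, numbering C_6. So R = C_6 = 132.
P − Q − R = 9694845 − 742900 − 132 = 8951813.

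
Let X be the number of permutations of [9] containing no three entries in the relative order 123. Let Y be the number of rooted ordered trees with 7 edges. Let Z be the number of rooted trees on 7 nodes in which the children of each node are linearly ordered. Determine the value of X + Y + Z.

5423

For any fixed pattern of length 3, the pattern-avoiding permutations of [9] number C_9. So X = C_9 = 4862.
A rooted plane tree with 7 edges has 8 nodes, and the count is C_7. So Y = C_7 = 429.
A rooted plane tree on 7 nodes has 6 edges, and such trees are counted by C_6. So Z = C_6 = 132.
X + Y + Z = 4862 + 429 + 132 = 5423.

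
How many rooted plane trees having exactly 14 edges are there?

Rooted ordered trees with n edges are counted by C_n; here n = 14.
C_14 = C(28,14)/15 = 40116600/15 = 2674440.

2674440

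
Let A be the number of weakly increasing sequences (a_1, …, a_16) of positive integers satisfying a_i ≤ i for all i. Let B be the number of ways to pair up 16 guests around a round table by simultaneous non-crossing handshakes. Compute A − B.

Such sub-staircase sequences of length n are counted by C_n; here n = 16. So A = C_16 = 35357670.
Non-crossing handshake pairings of 2n people are counted by C_n; 16 people gives n = 8. So B = C_8 = 1430.
A − B = 35357670 − 1430 = 35356240.

35356240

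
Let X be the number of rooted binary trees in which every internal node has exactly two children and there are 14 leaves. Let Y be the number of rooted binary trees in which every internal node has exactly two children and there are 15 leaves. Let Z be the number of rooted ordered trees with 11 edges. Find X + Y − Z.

3358554

Full binary trees with 14 leaves have 14−1 = 13 internal nodes, so there are C_13 of them. So X = C_13 = 742900.
Full binary trees with 15 leaves have 15−1 = 14 internal nodes, so there are C_14 of them. So Y = C_14 = 2674440.
Rooted ordered trees with n edges are counted by C_n; here n = 11. So Z = C_11 = 58786.
X + Y − Z = 742900 + 2674440 − 58786 = 3358554.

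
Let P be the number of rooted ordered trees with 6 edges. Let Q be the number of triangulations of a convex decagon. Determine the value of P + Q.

A rooted plane tree with 6 edges has 7 nodes, and the count is C_6. So P = C_6 = 132.
A convex 10-gon is triangulated into 8 triangles, and the number of such triangulations is the Catalan number C_{10−2} = C_8. So Q = C_8 = 1430.
P + Q = 132 + 1430 = 1562.

1562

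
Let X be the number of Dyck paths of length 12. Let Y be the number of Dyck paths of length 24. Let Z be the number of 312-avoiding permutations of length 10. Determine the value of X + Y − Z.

191348

A Dyck path with 6 up-steps and 6 down-steps has semilength 6, so there are C_6 of them. So X = C_6 = 132.
Dyck paths of semilength n (length 2n) are counted by C_n; here n = 12. So Y = C_12 = 208012.
Permutations of [n] avoiding any single length-3 pattern are counted by C_n; here n = 10. So Z = C_10 = 16796.
X + Y − Z = 132 + 208012 − 16796 = 191348.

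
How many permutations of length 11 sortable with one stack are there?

58786

Stack-sortable permutations are exactly the 231-avoiding ones, counted by C_n; here n = 11.
C_11 = 58786.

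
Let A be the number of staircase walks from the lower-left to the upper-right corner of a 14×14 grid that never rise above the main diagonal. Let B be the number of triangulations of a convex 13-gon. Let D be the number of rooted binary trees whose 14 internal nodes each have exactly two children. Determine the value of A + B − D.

58786

Monotone paths in an n×n grid that stay weakly below the diagonal are counted by C_n; here n = 14. So A = C_14 = 2674440.
A convex 13-gon is triangulated into 11 triangles, and the number of such triangulations is the Catalan number C_{13−2} = C_11. So B = C_11 = 58786.
The number of full binary trees on 14 internal nodes is the Catalan number C_14. So D = C_14 = 2674440.
A + B − D = 2674440 + 58786 − 2674440 = 58786.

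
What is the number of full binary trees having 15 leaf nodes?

Full binary trees with 15 leaves have 15−1 = 14 internal nodes, so there are C_14 of them.
C_14 = C(28,14)/15 = 40116600/15 = 2674440.

2674440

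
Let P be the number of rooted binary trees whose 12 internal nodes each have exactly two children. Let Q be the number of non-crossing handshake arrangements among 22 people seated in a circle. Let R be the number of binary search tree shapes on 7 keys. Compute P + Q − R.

266369

Full binary trees with n internal nodes are counted by C_n; here n = 12. So P = C_12 = 208012.
Non-crossing handshake pairings of 2n people are counted by C_n; 22 people gives n = 11. So Q = C_11 = 58786.
Binary trees (left/right distinguished) on n nodes are counted by C_n; here n = 7. So R = C_7 = 429.
P + Q − R = 208012 + 58786 − 429 = 266369.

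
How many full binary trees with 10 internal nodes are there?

16796

Full binary trees with n internal nodes are counted by C_n; here n = 10.
C_10 = 16796.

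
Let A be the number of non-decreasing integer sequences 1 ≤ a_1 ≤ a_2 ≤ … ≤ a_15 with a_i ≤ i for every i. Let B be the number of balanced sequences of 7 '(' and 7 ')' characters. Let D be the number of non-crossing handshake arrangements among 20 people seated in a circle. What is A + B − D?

Weakly increasing sequences with a_i ≤ i biject with Dyck paths of semilength 15, so there are C_15. So A = C_15 = 9694845.
A balanced arrangement of 7 bracket pairs is a Dyck word of semilength 7, so the count is C_7. So B = C_7 = 429.
Non-crossing handshake pairings of 2n people are counted by C_n; 20 people gives n = 10. So D = C_10 = 16796.
A + B − D = 9694845 + 429 − 16796 = 9678478.

9678478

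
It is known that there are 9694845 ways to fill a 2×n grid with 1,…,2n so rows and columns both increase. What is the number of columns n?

Standard Young tableaux of shape 2×n are counted by C_n; 9694845 = C_15.

15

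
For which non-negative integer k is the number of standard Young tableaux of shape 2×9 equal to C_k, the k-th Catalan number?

9

Standard Young tableaux of shape 2×n are counted by C_n; here n = 9.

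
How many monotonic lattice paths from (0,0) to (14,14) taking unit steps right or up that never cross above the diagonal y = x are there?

2674440

Monotone paths in an n×n grid that stay weakly below the diagonal are counted by C_n; here n = 14.
C_14 = C(28,14)/15 = 40116600/15 = 2674440.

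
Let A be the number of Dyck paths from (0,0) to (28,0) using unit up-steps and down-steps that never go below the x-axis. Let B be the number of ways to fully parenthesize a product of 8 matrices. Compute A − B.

Paths of 14 up- and 14 down-steps that never dip below the axis are Dyck paths; their count is C_14. So A = C_14 = 2674440.
Bracketing 8 factors into binary products is counted by C_{8−1} = C_7. So B = C_7 = 429.
A − B = 2674440 − 429 = 2674011.

2674011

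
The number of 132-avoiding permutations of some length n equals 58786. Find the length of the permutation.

11

Permutations of [n] avoiding a fixed length-3 pattern are counted by C_n. Since C_11 = 58786, the index is 11.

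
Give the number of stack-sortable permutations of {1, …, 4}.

14

By Knuth's characterisation, the stack-sortable permutations of length 4 are the 231-avoiders, numbering C_4.
C_4 = C(8,4)/5 = 70/5 = 14.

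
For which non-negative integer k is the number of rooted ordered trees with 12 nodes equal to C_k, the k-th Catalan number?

A rooted plane tree on 12 nodes has 11 edges, and such trees are counted by C_11.

11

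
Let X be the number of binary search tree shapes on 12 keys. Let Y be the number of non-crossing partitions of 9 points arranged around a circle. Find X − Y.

203150

Rooted binary trees with 12 nodes (each child slot possibly empty) number C_12. So X = C_12 = 208012.
Non-crossing partitions of an n-element set are counted by C_n; here n = 9. So Y = C_9 = 4862.
X − Y = 208012 − 4862 = 203150.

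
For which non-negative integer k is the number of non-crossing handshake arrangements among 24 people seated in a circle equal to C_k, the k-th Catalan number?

Non-crossing handshake pairings of 2n people are counted by C_n; 24 people gives n = 12.

12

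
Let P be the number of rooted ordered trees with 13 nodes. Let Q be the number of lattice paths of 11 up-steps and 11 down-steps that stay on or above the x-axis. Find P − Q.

149226

A rooted plane tree on 13 nodes has 12 edges, and such trees are counted by C_12. So P = C_12 = 208012.
Paths of 11 up- and 11 down-steps that never dip below the axis are Dyck paths; their count is C_11. So Q = C_11 = 58786.
P − Q = 208012 − 58786 = 149226.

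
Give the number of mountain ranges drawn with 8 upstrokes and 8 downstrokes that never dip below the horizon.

1430

Dyck paths of semilength n (length 2n) are counted by C_n; here n = 8.
C_8 = C(16,8)/9 = 12870/9 = 1430.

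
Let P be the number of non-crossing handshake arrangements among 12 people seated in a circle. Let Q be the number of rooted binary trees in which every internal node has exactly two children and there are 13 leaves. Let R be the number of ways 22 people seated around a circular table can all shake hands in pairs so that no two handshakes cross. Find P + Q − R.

149358

Non-crossing handshake pairings of 2n people are counted by C_n; 12 people gives n = 6. So P = C_6 = 132.
A full binary tree with L leaves has L−1 internal nodes and is counted by C_{L−1}; L = 13 gives C_12. So Q = C_12 = 208012.
Non-crossing handshake pairings of 2n people are counted by C_n; 22 people gives n = 11. So R = C_11 = 58786.
P + Q − R = 132 + 208012 − 58786 = 149358.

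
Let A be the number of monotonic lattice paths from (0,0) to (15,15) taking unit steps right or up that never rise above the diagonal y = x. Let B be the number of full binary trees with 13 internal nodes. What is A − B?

Sub-diagonal monotone paths from (0,0) to (15,15) biject with Dyck paths of semilength 15, giving C_15. So A = C_15 = 9694845.
Full binary trees with n internal nodes are counted by C_n; here n = 13. So B = C_13 = 742900.
A − B = 9694845 − 742900 = 8951945.

8951945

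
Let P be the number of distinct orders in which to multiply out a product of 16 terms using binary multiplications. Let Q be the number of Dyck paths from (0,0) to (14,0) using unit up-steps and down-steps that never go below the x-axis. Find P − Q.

Bracketing 16 factors into binary products is counted by C_{16−1} = C_15. So P = C_15 = 9694845.
Paths of 7 up- and 7 down-steps that never dip below the axis are Dyck paths; their count is C_7. So Q = C_7 = 429.
P − Q = 9694845 − 429 = 9694416.

9694416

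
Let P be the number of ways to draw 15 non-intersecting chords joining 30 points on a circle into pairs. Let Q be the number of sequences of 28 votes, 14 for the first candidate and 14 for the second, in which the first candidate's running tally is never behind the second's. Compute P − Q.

7020405

Pairing 30 circle points by 15 non-crossing chords gives C_15 matchings. So P = C_15 = 9694845.
Ballot sequences with n votes each where one side never trails are Dyck words, counted by C_n; here n = 14. So Q = C_14 = 2674440.
P − Q = 9694845 − 2674440 = 7020405.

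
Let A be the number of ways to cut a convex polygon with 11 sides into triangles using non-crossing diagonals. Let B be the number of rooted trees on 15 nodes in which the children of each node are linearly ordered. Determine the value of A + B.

2679302

The number of triangulations of an 11-gon is the Catalan number C_9 (index = sides − 2). So A = C_9 = 4862.
A rooted plane tree on 15 nodes has 14 edges, and such trees are counted by C_14. So B = C_14 = 2674440.
A + B = 4862 + 2674440 = 2679302.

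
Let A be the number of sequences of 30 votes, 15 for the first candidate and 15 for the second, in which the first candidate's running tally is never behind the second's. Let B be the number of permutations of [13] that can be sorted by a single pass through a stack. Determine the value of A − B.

Ballot sequences with n votes each where one side never trails are Dyck words, counted by C_n; here n = 15. So A = C_15 = 9694845.
Stack-sortable permutations are exactly the 231-avoiding ones, counted by C_n; here n = 13. So B = C_13 = 742900.
A − B = 9694845 − 742900 = 8951945.

8951945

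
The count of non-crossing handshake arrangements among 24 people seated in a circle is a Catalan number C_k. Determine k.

12

Non-crossing handshake pairings of 2n people are counted by C_n; 24 people gives n = 12.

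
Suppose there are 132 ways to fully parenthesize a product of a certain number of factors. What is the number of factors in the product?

7

Parenthesizations of m factors are counted by C_{m−1}, and C_6 = 132.
So the index is 6, and the number of factors is 6 + 1 = 7.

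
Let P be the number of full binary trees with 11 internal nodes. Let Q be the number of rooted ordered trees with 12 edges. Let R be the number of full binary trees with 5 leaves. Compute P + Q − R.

The number of full binary trees on 11 internal nodes is the Catalan number C_11. So P = C_11 = 58786.
Rooted ordered trees with n edges are counted by C_n; here n = 12. So Q = C_12 = 208012.
Full binary trees with 5 leaves have 5−1 = 4 internal nodes, so there are C_4 of them. So R = C_4 = 14.
P + Q − R = 58786 + 208012 − 14 = 266784.

266784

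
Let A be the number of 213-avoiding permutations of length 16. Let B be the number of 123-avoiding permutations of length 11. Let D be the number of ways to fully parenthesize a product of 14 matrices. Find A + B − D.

34673556

For any fixed pattern of length 3, the pattern-avoiding permutations of [16] number C_16. So A = C_16 = 35357670.
Permutations of [n] avoiding any single length-3 pattern are counted by C_n; here n = 11. So B = C_11 = 58786.
Parenthesizations of m factors correspond to full binary trees with m leaves, counted by C_{m−1}; m = 14 gives C_13. So D = C_13 = 742900.
A + B − D = 35357670 + 58786 − 742900 = 34673556.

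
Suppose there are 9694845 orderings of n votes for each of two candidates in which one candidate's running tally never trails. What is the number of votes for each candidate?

Such ballot sequences with n votes each are counted by C_n. The Catalan number equal to 9694845 is C_15.

15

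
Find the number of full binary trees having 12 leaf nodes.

A full binary tree with L leaves has L−1 internal nodes and is counted by C_{L−1}; L = 12 gives C_11.
C_11 = C(22,11)/12 = 705432/12 = 58786.

58786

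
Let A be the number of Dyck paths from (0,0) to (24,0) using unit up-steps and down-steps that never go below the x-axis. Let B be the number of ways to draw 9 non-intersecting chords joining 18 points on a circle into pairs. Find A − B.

Paths of 12 up- and 12 down-steps that never dip below the axis are Dyck paths; their count is C_12. So A = C_12 = 208012.
Non-crossing perfect matchings of 2n points on a circle are counted by C_n; with 18 points, n = 9. So B = C_9 = 4862.
A − B = 208012 − 4862 = 203150.

203150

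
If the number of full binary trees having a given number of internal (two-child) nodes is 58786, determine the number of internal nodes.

Full binary trees with n internal nodes are counted by C_n; 58786 = C_11.

11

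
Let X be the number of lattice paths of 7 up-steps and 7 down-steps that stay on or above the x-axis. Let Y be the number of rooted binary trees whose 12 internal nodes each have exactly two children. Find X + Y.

Paths of 7 up- and 7 down-steps that never dip below the axis are Dyck paths; their count is C_7. So X = C_7 = 429.
The number of full binary trees on 12 internal nodes is the Catalan number C_12. So Y = C_12 = 208012.
X + Y = 429 + 208012 = 208441.

208441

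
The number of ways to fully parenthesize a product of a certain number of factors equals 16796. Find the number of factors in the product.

11

Parenthesizations of m factors are counted by C_{m−1}; 16796 = C_10.
So the index is 10, and the number of factors is 10 + 1 = 11.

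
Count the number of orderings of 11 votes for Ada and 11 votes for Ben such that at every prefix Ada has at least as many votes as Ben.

58786

Reading a vote for the leader as '(' and for the other as ')' turns such a sequence into a balanced string of 11 pairs, so the count is C_11.
C_11 = C_10 · 2(2·10+1)/(10+2) = 16796 · 42/12 = 58786.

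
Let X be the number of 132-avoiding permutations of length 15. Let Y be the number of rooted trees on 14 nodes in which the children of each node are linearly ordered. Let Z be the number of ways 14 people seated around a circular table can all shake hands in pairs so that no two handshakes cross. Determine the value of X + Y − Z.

10437316

For any fixed pattern of length 3, the pattern-avoiding permutations of [15] number C_15. So X = C_15 = 9694845.
A rooted plane tree on 14 nodes has 13 edges, and such trees are counted by C_13. So Y = C_13 = 742900.
Non-crossing handshake pairings of 2n people are counted by C_n; 14 people gives n = 7. So Z = C_7 = 429.
X + Y − Z = 9694845 + 742900 − 429 = 10437316.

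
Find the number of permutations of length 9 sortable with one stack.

4862

Stack-sortable permutations are exactly the 231-avoiding ones, counted by C_n; here n = 9.
C_9 = C_8 · 2(2·8+1)/(8+2) = 1430 · 34/10 = 4862.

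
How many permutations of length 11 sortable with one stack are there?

58786

By Knuth's characterisation, the stack-sortable permutations of length 11 are the 231-avoiders, numbering C_11.
C_11 = C(22,11)/12 = 705432/12 = 58786.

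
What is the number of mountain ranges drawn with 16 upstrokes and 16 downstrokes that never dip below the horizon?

Dyck paths of semilength n (length 2n) are counted by C_n; here n = 16.
C_16 = 35357670.

35357670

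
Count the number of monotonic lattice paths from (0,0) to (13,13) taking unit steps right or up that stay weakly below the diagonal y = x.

742900

Sub-diagonal monotone paths from (0,0) to (13,13) biject with Dyck paths of semilength 13, giving C_13.
C_13 = C(26,13)/14 = 10400600/14 = 742900.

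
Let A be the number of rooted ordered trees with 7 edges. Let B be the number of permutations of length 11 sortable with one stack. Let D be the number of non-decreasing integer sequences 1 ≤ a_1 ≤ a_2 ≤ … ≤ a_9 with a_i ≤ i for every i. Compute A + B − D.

54353

Rooted ordered trees with n edges are counted by C_n; here n = 7. So A = C_7 = 429.
By Knuth's characterisation, the stack-sortable permutations of length 11 are the 231-avoiders, numbering C_11. So B = C_11 = 58786.
Such sub-staircase sequences of length n are counted by C_n; here n = 9. So D = C_9 = 4862.
A + B − D = 429 + 58786 − 4862 = 54353.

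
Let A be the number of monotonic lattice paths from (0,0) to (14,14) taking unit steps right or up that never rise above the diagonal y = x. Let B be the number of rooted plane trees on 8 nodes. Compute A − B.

2674011

Monotone paths in an n×n grid that stay weakly below the diagonal are counted by C_n; here n = 14. So A = C_14 = 2674440.
Rooted ordered (plane) trees on m nodes have m−1 edges and are counted by C_{m−1}; m = 8 gives C_7. So B = C_7 = 429.
A − B = 2674440 − 429 = 2674011.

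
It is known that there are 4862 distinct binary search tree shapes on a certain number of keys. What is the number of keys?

Binary search tree shapes on n keys are counted by C_n; 4862 = C_9.

9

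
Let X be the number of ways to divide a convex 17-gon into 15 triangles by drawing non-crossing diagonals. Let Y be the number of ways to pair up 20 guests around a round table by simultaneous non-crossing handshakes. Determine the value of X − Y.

9678049

Triangulations of a convex m-gon are counted by C_{m−2}; with m = 17 this is C_15. So X = C_15 = 9694845.
With 20 = 2·10 people, non-crossing handshake pairings are non-crossing perfect matchings on a circle, counted by C_10. So Y = C_10 = 16796.
X − Y = 9694845 − 16796 = 9678049.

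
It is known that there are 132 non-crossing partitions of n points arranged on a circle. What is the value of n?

6

Non-crossing partitions of [n] are counted by C_n. Since C_6 = 132, the index is 6.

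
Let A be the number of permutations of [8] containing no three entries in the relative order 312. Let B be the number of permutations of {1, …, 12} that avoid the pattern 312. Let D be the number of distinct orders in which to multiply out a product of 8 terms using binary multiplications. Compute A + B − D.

209013

For any fixed pattern of length 3, the pattern-avoiding permutations of [8] number C_8. So A = C_8 = 1430.
Permutations of [n] avoiding any single length-3 pattern are counted by C_n; here n = 12. So B = C_12 = 208012.
Bracketing 8 factors into binary products is counted by C_{8−1} = C_7. So D = C_7 = 429.
A + B − D = 1430 + 208012 − 429 = 209013.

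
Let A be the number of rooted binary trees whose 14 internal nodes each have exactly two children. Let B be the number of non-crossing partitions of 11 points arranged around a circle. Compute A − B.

2615654

Full binary trees with n internal nodes are counted by C_n; here n = 14. So A = C_14 = 2674440.
The non-crossing partitions of [11] form a lattice of size C_11. So B = C_11 = 58786.
A − B = 2674440 − 58786 = 2615654.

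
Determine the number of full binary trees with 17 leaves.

Full binary trees with 17 leaves have 17−1 = 16 internal nodes, so there are C_16 of them.
C_16 = C_15 · 2(2·15+1)/(15+2) = 9694845 · 62/17 = 35357670.

35357670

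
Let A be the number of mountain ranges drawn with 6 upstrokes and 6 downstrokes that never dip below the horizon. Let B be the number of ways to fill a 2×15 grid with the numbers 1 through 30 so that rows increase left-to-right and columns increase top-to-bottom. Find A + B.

9694977

Paths of 6 up- and 6 down-steps that never dip below the axis are Dyck paths; their count is C_6. So A = C_6 = 132.
Standard Young tableaux of shape 2×n are counted by C_n; here n = 15. So B = C_15 = 9694845.
A + B = 132 + 9694845 = 9694977.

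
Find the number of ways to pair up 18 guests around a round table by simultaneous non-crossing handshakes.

4862

Non-crossing handshake pairings of 2n people are counted by C_n; 18 people gives n = 9.
C_9 = 4862.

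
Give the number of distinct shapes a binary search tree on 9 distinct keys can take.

4862

There are C_n binary search tree shapes on n keys; with n = 9 that is C_9.
C_9 = C_8 · 2(2·8+1)/(8+2) = 1430 · 34/10 = 4862.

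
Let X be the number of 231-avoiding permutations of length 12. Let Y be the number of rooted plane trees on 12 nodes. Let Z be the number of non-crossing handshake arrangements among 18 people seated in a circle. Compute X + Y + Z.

271660

Permutations of [n] avoiding any single length-3 pattern are counted by C_n; here n = 12. So X = C_12 = 208012.
A rooted plane tree on 12 nodes has 11 edges, and such trees are counted by C_11. So Y = C_11 = 58786.
Non-crossing handshake pairings of 2n people are counted by C_n; 18 people gives n = 9. So Z = C_9 = 4862.
X + Y + Z = 208012 + 58786 + 4862 = 271660.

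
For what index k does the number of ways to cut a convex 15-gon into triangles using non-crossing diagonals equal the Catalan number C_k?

Triangulations of a convex m-gon are counted by C_{m−2}; with m = 15 this is C_13.

13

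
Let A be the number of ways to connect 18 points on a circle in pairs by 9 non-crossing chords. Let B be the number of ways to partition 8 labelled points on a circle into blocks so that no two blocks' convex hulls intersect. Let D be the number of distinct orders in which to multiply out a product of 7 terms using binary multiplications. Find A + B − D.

Pairing 18 circle points by 9 non-crossing chords gives C_9 matchings. So A = C_9 = 4862.
Non-crossing partitions of an n-element set are counted by C_n; here n = 8. So B = C_8 = 1430.
Bracketing 7 factors into binary products is counted by C_{7−1} = C_6. So D = C_6 = 132.
A + B − D = 4862 + 1430 − 132 = 6160.

6160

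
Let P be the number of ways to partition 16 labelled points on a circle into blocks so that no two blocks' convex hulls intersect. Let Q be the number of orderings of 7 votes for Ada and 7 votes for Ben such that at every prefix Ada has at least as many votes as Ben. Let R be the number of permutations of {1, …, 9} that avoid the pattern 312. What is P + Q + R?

Non-crossing partitions of an n-element set are counted by C_n; here n = 16. So P = C_16 = 35357670.
Ballot sequences with n votes each where one side never trails are Dyck words, counted by C_n; here n = 7. So Q = C_7 = 429.
Permutations of [n] avoiding any single length-3 pattern are counted by C_n; here n = 9. So R = C_9 = 4862.
P + Q + R = 35357670 + 429 + 4862 = 35362961.

35362961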